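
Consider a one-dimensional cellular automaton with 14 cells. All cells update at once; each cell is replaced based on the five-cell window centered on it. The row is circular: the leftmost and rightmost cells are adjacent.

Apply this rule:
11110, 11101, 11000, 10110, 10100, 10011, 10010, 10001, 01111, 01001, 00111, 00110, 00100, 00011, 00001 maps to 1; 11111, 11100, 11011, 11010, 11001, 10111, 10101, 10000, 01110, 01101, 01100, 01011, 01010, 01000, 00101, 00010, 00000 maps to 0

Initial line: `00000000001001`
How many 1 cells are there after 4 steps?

7

step 1: 00000000101111
step 2: 10000010000110
step 3: 10001010011100
step 4: 10100011110001
count of 1: 7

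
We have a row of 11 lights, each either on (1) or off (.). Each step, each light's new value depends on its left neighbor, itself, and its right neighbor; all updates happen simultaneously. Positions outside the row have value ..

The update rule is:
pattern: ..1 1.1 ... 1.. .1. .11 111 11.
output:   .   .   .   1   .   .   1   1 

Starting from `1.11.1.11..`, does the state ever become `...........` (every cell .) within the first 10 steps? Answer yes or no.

...1....11.
....1....11
.....1....1
......1....
.......1...
........1..
.........1.
..........1
...........
all cells are . at step 9

yes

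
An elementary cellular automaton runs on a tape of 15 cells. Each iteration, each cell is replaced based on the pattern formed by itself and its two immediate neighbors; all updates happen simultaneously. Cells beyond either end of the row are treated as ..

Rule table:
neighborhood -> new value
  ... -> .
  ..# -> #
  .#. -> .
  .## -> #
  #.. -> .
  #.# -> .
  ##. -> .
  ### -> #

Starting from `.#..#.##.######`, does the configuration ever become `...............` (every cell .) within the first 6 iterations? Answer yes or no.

no

#..#..#..#####.
..#..#..#####..
.#..#..#####...
#..#..#####....
..#..#####.....
.#..#####......
iteration 6 is .#..#####......, still not uniform .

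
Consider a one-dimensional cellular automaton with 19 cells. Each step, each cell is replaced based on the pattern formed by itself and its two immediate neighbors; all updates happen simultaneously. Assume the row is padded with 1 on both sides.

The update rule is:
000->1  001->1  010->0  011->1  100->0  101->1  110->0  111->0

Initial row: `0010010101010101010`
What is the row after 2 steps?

1001010101010101011

step 1: 0100101010101010101
step 2: 1001010101010101011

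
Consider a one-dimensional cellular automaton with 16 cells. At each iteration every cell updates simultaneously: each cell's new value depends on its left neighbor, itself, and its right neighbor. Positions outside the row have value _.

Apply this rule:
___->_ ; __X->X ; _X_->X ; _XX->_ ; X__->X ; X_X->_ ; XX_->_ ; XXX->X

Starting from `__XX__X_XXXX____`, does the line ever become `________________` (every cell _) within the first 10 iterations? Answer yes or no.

no

_X__XXX__XX_X___
XXXX_X_XX___XX__
_XX__X___X_X__X_
X__XXXX_XX_XXXXX
XXX_XX______XXX_
_X____X____X_X_X
XXX__XXX__XX_X_X
_X_XX_X_XX___X_X
XX____X___X_XX_X
__X__XXX_XX____X
iteration 10 is __X__XXX_XX____X, still not uniform _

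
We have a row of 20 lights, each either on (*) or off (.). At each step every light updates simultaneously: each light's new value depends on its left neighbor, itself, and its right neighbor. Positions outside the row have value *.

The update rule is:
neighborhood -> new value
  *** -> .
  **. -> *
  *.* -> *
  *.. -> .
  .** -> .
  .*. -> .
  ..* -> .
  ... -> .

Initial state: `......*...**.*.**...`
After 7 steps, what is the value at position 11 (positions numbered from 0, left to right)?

.

step 1: ...........**.*.*...
step 2: ............**.*....
step 3: .............**.....
step 4: ..............*.....
step 5: ....................
step 6: ....................  (fixed point — unchanged through step 7)
position 11 holds .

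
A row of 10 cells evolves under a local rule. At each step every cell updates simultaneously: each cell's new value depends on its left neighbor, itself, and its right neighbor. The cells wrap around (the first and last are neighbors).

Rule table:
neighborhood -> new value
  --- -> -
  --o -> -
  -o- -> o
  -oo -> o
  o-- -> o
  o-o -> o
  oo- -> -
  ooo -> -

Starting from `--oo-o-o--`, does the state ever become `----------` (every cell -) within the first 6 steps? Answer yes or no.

no

step 1: --o-ooooo-
step 2: --ooo----o
step 3: o-o--o---o
step 4: -ooo-oo--o
step 5: oo--oo-o-o
step 6: --o-o-oooo
step 6 is --o-o-oooo, still not uniform -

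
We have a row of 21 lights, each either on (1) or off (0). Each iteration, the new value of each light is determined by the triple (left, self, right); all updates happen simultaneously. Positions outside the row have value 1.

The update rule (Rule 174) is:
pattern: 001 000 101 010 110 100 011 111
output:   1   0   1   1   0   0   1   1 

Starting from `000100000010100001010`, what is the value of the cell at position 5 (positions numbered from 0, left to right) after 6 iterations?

001100000111100011111
011000001111000111111
110000011110001111111
100000111100011111111
000001111000111111111
000011110001111111111
position 5 holds 1

1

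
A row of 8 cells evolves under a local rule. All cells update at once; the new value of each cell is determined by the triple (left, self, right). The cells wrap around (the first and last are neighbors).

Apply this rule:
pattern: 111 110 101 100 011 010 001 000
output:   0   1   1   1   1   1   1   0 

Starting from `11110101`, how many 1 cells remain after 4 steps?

3

00011111
10110001
11111011
00001110
count of 1: 3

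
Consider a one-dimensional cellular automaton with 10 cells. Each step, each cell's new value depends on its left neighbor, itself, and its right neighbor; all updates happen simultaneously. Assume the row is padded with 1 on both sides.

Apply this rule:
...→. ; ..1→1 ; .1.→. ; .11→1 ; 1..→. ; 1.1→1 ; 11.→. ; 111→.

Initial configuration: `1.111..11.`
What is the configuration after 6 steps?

step 1: .11...11.1
step 2: 11...11.11
step 3: ....11.11.
step 4: ...11.11.1
step 5: ..11.11.11
step 6: .11.11.11.

.11.11.11.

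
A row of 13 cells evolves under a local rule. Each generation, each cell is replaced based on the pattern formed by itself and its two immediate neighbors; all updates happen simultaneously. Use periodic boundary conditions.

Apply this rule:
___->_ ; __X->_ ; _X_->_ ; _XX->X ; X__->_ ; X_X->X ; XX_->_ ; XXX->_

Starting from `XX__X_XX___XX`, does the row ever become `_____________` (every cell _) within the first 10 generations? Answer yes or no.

yes

_____XX____X_
_____X_______
_____________
all cells are _ at generation 3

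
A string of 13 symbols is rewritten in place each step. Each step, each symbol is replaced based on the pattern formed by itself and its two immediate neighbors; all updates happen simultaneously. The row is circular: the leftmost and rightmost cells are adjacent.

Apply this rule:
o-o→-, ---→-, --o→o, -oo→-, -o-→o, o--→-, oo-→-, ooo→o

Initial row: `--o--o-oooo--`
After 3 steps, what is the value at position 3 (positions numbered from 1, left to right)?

-

-oo-oo--oo---
o------o-----
o-----oo----o
position 3 holds -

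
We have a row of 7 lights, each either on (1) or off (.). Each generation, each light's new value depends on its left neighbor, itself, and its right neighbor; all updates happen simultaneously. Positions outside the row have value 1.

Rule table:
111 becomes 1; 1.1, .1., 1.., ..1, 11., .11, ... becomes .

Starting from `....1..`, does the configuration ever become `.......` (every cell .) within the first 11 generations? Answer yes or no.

yes

generation 1: .......
all cells are . at generation 1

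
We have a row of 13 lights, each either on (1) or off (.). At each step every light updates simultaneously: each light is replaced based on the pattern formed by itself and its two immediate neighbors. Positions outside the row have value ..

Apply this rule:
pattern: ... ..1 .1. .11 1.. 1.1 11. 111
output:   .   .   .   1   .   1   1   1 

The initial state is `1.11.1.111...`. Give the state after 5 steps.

.111111111...

.1111.1111...
.111111111...
.111111111...  (fixed point — unchanged through step 5)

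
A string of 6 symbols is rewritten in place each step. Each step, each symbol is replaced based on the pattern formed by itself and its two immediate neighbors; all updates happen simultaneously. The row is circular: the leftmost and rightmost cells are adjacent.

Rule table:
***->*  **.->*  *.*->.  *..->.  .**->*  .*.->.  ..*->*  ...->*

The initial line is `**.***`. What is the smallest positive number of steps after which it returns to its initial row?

1

**.***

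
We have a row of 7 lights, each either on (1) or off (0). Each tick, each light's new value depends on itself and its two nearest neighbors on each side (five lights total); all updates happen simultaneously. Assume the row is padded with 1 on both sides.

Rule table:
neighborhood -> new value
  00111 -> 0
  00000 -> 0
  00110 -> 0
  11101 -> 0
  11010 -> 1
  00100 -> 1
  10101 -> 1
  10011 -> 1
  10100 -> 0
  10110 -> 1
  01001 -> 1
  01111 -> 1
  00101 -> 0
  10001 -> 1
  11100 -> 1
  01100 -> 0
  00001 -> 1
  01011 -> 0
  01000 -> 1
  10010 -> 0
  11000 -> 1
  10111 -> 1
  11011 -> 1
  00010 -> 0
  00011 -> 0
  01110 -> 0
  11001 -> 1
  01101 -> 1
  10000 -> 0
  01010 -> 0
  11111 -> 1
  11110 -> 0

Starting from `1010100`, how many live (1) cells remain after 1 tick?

4

tick 1: 0110011
count of 1: 4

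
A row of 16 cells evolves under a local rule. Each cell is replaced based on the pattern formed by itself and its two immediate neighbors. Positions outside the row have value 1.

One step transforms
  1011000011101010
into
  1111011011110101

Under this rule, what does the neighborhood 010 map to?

0

At position 12 the neighborhood is 010; the next row has 0 there.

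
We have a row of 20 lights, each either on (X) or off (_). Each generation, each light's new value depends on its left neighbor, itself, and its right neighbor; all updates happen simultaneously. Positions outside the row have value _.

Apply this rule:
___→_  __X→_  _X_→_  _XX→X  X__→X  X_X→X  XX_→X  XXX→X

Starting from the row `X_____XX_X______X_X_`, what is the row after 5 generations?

_____XXXXXXXX_X_____

generation 1: _X____XXX_X______X_X
generation 2: __X___XXXX_X______X_
generation 3: ___X__XXXXX_X______X
generation 4: ____X_XXXXXX_X______
generation 5: _____XXXXXXXX_X_____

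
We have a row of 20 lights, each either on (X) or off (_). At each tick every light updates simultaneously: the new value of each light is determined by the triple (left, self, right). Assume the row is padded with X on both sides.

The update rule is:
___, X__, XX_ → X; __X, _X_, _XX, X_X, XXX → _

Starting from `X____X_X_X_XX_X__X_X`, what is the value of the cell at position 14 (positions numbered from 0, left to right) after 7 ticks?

tick 1: XXXX________X__X____
tick 2: ___XXXXXXXX__X__XXX_
tick 3: XX________XX__X___X_
tick 4: _XXXXXXXX__XX__XX___
tick 5: ________XX__XX__XXX_
tick 6: XXXXXXX__XX__XX___X_
tick 7: ______XX__XX__XXX___
position 14 holds X

X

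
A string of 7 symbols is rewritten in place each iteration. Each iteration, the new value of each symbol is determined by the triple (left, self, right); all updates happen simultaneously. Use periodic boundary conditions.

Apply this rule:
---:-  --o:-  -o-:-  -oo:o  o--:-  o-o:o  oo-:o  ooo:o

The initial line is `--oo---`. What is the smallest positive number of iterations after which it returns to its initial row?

1

--oo---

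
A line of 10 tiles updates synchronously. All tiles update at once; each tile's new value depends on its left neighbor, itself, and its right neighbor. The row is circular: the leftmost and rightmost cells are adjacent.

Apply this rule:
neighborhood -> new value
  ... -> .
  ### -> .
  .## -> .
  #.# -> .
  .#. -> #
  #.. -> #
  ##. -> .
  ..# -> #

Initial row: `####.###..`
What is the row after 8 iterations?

........##
#......#..
##....####
..#..#....
.######...
#......#..  (repeats iteration 2; period 4)
iteration 8: ..#..#....

..#..#....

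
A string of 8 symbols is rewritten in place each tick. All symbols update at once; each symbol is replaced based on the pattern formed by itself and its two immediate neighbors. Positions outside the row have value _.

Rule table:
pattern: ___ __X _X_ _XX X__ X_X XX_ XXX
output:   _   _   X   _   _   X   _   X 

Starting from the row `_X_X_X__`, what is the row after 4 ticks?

___X____

_XXXXX__
__XXX___
___X____
___X____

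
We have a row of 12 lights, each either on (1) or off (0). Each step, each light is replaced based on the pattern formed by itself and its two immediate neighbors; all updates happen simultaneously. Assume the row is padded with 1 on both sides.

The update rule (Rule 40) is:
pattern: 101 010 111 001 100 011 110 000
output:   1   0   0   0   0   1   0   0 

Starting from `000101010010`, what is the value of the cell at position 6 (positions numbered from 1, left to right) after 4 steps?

step 1: 000010100001
step 2: 000001000001
step 3: 000000000001
step 4: 000000000001
position 6 holds 0

0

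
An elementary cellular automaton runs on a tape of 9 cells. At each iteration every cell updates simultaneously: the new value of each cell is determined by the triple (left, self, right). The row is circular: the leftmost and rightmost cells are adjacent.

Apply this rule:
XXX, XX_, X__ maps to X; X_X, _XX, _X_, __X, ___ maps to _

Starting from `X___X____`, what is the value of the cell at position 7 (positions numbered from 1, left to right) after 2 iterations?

iteration 1: _X___X___
iteration 2: __X___X__
position 7 holds X

X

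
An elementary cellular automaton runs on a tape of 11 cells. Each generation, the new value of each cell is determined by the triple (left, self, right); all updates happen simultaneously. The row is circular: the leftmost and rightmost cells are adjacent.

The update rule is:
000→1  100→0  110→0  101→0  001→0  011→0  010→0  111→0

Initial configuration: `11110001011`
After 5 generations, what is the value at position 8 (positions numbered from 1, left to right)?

0

generation 1: 00000100000
generation 2: 11110001111
generation 3: 00000100000  (repeats generation 1; period 2)
generation 5: 00000100000
position 8 holds 0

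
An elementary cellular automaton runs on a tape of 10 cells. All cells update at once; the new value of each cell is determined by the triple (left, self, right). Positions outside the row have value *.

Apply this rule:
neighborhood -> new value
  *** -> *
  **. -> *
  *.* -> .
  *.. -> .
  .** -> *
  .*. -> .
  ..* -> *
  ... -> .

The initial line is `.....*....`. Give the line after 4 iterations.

....*....*
...*....**
..*....***
.*....****

.*....****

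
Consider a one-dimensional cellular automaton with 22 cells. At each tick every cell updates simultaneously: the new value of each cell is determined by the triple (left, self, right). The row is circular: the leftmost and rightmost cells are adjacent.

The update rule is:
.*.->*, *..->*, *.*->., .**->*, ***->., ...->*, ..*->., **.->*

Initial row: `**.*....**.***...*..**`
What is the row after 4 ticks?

tick 1: .*.****.**.*.***.**.*.
tick 2: .*.*..*.**.*.*.*.**.**
tick 3: .*.**.*.**.*.*.*.**.**
tick 4: .*.**.*.**.*.*.*.**.**

.*.**.*.**.*.*.*.**.**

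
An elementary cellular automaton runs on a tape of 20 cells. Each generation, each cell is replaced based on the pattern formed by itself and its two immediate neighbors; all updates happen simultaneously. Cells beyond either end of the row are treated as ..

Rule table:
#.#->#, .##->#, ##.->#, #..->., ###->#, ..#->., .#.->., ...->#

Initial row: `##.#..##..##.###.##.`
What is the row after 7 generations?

########..#########.

###...##..#########.
###.#.##..#########.
####.###..#########.
########..#########.
########..#########.  (fixed point — unchanged through generation 7)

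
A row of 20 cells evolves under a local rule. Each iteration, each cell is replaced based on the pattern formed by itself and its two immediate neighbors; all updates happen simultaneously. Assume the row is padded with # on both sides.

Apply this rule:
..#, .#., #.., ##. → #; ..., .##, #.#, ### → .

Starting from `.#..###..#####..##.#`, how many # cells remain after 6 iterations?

8

.###..###....###.#..
...###..##..#..#.###
#.#..###.#######....
#.###..#.......##..#
#...#####.....#.###.
##.#....##...##...#.
count of #: 8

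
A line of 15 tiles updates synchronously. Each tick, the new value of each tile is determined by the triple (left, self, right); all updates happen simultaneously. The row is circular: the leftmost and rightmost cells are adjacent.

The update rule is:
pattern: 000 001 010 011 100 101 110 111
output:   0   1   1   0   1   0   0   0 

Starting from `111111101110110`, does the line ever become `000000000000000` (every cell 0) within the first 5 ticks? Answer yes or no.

000000000000000
all cells are 0 at tick 1

yes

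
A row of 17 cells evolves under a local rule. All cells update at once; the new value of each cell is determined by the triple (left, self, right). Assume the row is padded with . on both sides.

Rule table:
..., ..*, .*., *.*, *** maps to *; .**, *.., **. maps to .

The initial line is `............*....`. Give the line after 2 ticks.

.***********.*.*.

*************.***
.***********.*.*.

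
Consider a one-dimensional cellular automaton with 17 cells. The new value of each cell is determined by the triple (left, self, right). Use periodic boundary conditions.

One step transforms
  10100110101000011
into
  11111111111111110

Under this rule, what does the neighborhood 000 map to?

1

At position 12 the neighborhood is 000; the next row has 1 there.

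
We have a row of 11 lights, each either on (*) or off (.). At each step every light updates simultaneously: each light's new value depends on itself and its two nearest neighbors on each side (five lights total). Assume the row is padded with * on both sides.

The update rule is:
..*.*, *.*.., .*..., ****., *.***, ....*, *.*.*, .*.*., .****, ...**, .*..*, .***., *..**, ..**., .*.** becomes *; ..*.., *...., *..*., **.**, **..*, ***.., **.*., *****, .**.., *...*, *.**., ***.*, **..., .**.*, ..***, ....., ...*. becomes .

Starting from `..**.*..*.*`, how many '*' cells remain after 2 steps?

.**..**.***
....**..**.
count of *: 4

4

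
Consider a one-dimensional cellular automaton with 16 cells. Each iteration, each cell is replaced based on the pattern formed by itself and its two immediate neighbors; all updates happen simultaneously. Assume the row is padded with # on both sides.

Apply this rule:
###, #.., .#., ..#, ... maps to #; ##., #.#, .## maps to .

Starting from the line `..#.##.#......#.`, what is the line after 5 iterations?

###....########.
##.####.######..
#...##...####.##
.###..###.##...#
..#.##.#....###.

..#.##.#....###.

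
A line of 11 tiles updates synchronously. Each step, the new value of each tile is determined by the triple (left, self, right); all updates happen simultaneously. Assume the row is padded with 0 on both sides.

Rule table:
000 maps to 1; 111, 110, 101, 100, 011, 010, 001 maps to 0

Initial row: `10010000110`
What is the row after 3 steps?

00000110000

00000110000
11110000111
00000110000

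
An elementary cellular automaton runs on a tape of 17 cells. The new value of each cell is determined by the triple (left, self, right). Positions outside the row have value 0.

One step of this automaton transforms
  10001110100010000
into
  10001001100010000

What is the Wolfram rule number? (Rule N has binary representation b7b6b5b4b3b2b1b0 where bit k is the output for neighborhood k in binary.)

44

position 5: 111 → 0  (bit 7 = 0)
position 6: 110 → 0  (bit 6 = 0)
position 7: 101 → 1  (bit 5 = 1)
position 1: 100 → 0  (bit 4 = 0)
position 4: 011 → 1  (bit 3 = 1)
position 0: 010 → 1  (bit 2 = 1)
position 3: 001 → 0  (bit 1 = 0)
position 2: 000 → 0  (bit 0 = 0)
bits b7..b0 = 00101100 = 44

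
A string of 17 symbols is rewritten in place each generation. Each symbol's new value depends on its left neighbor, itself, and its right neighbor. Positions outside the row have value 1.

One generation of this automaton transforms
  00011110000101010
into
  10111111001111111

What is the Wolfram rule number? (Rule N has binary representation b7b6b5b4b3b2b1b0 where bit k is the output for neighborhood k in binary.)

position 4: 111 → 1  (bit 7 = 1)
position 6: 110 → 1  (bit 6 = 1)
position 12: 101 → 1  (bit 5 = 1)
position 0: 100 → 1  (bit 4 = 1)
position 3: 011 → 1  (bit 3 = 1)
position 11: 010 → 1  (bit 2 = 1)
position 2: 001 → 1  (bit 1 = 1)
position 1: 000 → 0  (bit 0 = 0)
bits b7..b0 = 11111110 = 254

254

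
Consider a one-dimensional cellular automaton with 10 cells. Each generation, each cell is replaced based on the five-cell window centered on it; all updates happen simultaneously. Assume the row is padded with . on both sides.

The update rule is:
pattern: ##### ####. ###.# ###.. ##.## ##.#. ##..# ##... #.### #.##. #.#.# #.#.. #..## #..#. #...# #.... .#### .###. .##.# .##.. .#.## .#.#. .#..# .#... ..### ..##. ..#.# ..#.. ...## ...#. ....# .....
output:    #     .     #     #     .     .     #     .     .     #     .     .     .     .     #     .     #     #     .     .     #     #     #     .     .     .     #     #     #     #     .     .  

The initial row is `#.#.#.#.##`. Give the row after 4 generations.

..#.#.#...

##.#.#.##.
....#.##..
...####...
..#.#.#...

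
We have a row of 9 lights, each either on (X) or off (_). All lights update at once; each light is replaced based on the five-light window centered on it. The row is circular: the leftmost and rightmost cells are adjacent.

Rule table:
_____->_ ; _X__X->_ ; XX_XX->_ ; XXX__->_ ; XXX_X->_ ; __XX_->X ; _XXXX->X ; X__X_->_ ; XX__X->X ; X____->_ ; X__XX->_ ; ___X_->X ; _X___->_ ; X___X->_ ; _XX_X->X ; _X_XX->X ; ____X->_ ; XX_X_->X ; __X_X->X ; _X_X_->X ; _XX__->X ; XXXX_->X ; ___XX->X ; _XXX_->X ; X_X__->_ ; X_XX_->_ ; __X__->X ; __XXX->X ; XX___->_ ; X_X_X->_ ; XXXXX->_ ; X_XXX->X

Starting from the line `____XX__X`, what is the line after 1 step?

___XXXX_X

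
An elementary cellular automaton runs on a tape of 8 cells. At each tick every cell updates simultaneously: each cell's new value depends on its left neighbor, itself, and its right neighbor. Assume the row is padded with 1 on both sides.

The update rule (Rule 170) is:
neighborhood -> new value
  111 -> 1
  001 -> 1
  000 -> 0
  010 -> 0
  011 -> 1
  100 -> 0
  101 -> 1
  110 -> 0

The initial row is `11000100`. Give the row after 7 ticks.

01111111

10001001
00010011
00100111
01001111
10011111
00111111
01111111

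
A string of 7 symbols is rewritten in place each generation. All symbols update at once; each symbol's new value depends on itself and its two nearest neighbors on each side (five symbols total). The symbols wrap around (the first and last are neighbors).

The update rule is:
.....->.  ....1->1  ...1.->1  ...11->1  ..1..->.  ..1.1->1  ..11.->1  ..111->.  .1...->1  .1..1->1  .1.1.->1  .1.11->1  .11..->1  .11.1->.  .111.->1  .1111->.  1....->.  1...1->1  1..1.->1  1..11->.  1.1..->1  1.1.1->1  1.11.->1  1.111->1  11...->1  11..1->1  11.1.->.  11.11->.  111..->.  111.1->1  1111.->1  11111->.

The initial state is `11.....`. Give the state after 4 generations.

111..11
.1.1...
11111.1
...11.1

...11.1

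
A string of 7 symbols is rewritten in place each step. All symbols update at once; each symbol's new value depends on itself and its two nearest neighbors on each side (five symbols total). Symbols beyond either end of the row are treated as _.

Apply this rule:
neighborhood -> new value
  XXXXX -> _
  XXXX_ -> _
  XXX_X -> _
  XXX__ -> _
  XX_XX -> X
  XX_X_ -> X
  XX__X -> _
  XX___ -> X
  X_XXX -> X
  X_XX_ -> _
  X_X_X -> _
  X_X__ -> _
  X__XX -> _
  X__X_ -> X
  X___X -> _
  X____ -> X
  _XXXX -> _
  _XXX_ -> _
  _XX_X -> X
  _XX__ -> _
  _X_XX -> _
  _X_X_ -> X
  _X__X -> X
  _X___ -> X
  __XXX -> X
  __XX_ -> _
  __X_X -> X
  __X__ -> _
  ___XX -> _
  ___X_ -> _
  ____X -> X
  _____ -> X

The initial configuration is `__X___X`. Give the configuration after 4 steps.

X_X__XX

X__X___
_XX_XXX
__XXX__
X_X__XX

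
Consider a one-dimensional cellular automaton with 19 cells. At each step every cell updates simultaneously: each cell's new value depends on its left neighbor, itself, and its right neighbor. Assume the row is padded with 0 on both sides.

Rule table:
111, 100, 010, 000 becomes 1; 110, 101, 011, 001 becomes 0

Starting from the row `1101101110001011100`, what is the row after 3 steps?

step 1: 0000000101101001011
step 2: 1111110100001101000
step 3: 0111100111100001111

0111100111100001111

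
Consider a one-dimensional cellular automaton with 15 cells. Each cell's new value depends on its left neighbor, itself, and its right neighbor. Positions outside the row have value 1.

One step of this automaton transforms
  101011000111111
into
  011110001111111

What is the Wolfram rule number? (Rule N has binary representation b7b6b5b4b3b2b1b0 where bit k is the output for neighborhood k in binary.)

174

position 10: 111 → 1  (bit 7 = 1)
position 0: 110 → 0  (bit 6 = 0)
position 1: 101 → 1  (bit 5 = 1)
position 6: 100 → 0  (bit 4 = 0)
position 4: 011 → 1  (bit 3 = 1)
position 2: 010 → 1  (bit 2 = 1)
position 8: 001 → 1  (bit 1 = 1)
position 7: 000 → 0  (bit 0 = 0)
bits b7..b0 = 10101110 = 174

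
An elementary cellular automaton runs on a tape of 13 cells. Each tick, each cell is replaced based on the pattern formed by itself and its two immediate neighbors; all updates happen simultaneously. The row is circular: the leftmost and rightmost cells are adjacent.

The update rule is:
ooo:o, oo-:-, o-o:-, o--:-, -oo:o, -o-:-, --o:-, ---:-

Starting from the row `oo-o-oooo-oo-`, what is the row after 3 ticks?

-----o-------

o----ooo--o--
-----oo------
-----o-------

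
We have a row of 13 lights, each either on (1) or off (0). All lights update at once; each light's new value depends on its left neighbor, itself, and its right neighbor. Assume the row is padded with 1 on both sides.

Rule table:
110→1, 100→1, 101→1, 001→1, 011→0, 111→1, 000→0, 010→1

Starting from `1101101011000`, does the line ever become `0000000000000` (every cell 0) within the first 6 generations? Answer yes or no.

1110111101101
1111011110110
1111101111011
1111110111101
1111111011110
1111111101111
generation 6 is 1111111101111, still not uniform 0

no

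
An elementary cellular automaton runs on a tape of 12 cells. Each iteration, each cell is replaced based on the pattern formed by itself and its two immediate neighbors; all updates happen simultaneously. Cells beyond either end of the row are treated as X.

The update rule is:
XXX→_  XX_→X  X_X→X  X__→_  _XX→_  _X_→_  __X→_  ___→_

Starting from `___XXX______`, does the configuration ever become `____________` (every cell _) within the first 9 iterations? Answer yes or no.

yes

_____X______
____________
all cells are _ at iteration 2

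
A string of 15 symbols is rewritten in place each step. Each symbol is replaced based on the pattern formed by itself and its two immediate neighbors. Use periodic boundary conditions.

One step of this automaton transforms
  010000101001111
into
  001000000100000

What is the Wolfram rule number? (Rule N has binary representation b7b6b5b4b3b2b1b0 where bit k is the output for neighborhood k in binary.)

position 12: 111 → 0  (bit 7 = 0)
position 14: 110 → 0  (bit 6 = 0)
position 0: 101 → 0  (bit 5 = 0)
position 2: 100 → 1  (bit 4 = 1)
position 11: 011 → 0  (bit 3 = 0)
position 1: 010 → 0  (bit 2 = 0)
position 5: 001 → 0  (bit 1 = 0)
position 3: 000 → 0  (bit 0 = 0)
bits b7..b0 = 00010000 = 16

16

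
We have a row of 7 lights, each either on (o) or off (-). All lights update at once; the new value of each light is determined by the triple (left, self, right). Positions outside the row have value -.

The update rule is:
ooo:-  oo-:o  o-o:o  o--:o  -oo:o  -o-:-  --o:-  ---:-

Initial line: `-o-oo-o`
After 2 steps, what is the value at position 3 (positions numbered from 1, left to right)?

o

--oooo-
--o--oo
position 3 holds o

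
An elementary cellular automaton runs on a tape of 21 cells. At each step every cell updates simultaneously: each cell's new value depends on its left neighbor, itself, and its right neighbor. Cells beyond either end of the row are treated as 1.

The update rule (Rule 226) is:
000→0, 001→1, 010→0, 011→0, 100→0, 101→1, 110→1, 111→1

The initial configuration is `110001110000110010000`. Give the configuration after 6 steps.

111110101010000101010

110010110001010100001
110101010010101000010
111010100101010000101
111101001010100001010
111110010101000010101
111110101010000101010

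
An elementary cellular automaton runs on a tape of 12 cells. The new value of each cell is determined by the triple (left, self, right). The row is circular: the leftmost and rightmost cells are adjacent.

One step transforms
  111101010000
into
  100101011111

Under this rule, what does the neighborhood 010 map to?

1

At position 5 the neighborhood is 010; the next row has 1 there.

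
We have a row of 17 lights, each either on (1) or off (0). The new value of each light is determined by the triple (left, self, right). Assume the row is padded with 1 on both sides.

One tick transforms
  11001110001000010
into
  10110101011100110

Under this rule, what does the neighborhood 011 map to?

0

At position 4 the neighborhood is 011; the next row has 0 there.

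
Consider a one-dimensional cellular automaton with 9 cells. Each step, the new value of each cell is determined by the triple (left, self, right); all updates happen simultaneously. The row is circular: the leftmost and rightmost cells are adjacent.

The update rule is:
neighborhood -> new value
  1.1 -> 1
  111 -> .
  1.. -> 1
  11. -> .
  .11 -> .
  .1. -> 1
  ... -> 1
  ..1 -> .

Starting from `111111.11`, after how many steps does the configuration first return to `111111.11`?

......1..
11111.111
.....1...
1111.1111
....1....
111.11111
...1.....
11.111111
..1......
1.1111111
.1.......
.11111111
1........
11111111.
........1
1111111.1
.......1.
111111.11

18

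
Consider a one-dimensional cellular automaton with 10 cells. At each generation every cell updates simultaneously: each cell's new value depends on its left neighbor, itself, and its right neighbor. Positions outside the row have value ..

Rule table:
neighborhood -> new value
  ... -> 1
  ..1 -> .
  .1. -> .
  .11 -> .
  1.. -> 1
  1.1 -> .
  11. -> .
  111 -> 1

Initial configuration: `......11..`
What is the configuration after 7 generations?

1..111..11

11111...11
.111.11...
..1....111
1..111..1.
.1..1.1..1
..1....1..
1..111..11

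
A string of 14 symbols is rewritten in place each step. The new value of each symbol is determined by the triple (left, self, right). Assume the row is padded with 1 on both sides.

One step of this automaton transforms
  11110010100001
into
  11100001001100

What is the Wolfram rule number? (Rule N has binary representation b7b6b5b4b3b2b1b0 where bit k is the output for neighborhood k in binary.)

position 0: 111 → 1  (bit 7 = 1)
position 3: 110 → 0  (bit 6 = 0)
position 7: 101 → 1  (bit 5 = 1)
position 4: 100 → 0  (bit 4 = 0)
position 13: 011 → 0  (bit 3 = 0)
position 6: 010 → 0  (bit 2 = 0)
position 5: 001 → 0  (bit 1 = 0)
position 10: 000 → 1  (bit 0 = 1)
bits b7..b0 = 10100001 = 161

161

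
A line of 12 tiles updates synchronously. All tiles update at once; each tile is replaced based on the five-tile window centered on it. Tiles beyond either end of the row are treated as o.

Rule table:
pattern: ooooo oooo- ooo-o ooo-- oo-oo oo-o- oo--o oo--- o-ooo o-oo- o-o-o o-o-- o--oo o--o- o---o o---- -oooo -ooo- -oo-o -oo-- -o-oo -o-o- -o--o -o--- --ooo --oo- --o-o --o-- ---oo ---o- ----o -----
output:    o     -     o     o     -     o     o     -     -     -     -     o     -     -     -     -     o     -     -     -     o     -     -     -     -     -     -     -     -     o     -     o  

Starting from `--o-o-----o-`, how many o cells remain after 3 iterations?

6

o---o--o-o-o
o--o------o-
oo----oo-o-o
count of o: 6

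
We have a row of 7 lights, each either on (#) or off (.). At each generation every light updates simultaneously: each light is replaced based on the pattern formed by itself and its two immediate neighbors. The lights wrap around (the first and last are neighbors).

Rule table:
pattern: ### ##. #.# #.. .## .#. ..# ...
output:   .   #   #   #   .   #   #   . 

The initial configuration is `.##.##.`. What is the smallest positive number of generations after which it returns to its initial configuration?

generation 1: #.##.##
generation 2: ##.##..
generation 3: .##.###
generation 4: #.##..#
generation 5: ##.###.
generation 6: .##..##
generation 7: #.###.#
generation 8: ##..##.
generation 9: .###.##
generation 10: #..##.#
generation 11: ###.##.
generation 12: ..##.##
generation 13: ##.##.#
generation 14: .##.##.

14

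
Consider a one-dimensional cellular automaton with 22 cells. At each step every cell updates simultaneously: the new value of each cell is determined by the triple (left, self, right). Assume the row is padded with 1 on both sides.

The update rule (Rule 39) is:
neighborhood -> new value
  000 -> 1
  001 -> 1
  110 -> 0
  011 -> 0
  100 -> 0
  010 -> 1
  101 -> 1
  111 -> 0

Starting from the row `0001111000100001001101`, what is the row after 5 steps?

0110000011101111010010
1000111100010000110111
0011000001110111001000
0100011110001000011011
1101100000111011100100

1101100000111011100100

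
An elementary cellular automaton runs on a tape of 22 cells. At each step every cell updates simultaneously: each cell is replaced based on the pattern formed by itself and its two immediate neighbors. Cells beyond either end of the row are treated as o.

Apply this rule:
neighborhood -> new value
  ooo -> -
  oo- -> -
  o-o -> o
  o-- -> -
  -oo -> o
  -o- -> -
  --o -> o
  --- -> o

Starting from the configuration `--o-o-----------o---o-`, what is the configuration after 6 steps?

-oo--oo--oo--------oo-

step 1: -o-o--oooooooooo--oo-o
step 2: o-o--oo----------oo-oo
step 3: -o--oo--oooooooooo-oo-
step 4: o--oo--oo---------oo-o
step 5: --oo--oo--ooooooooo-oo
step 6: -oo--oo--oo--------oo-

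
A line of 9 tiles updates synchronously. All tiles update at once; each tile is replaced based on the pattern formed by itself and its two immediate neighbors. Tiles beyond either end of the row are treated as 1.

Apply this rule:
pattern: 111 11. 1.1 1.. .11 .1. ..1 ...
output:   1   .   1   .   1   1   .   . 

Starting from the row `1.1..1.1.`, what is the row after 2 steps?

.11..1111
11...1111

11...1111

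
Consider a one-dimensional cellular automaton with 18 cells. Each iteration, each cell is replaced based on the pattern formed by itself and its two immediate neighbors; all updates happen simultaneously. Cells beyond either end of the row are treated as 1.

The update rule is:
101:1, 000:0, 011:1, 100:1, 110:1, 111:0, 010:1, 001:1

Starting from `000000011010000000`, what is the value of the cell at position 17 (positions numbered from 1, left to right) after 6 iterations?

100000111111000001
110001100001100011
011011110011110110
111110011110011111
000011110011110000
100110011110011001
position 17 holds 0

0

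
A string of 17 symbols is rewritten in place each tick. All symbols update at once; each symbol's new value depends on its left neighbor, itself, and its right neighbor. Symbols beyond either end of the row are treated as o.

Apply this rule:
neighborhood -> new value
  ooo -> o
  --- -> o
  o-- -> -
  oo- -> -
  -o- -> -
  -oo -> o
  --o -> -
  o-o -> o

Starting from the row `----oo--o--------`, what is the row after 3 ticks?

-oo-o-----oooooo-
oo-o--ooo-ooooo-o
o-o---oo-ooooo-oo

o-o---oo-ooooo-oo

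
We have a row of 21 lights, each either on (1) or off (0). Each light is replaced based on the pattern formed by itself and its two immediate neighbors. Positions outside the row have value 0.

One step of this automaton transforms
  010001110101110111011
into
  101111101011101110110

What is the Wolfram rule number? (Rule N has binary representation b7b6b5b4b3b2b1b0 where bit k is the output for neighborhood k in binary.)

position 6: 111 → 1  (bit 7 = 1)
position 7: 110 → 0  (bit 6 = 0)
position 8: 101 → 1  (bit 5 = 1)
position 2: 100 → 1  (bit 4 = 1)
position 5: 011 → 1  (bit 3 = 1)
position 1: 010 → 0  (bit 2 = 0)
position 0: 001 → 1  (bit 1 = 1)
position 3: 000 → 1  (bit 0 = 1)
bits b7..b0 = 10111011 = 187

187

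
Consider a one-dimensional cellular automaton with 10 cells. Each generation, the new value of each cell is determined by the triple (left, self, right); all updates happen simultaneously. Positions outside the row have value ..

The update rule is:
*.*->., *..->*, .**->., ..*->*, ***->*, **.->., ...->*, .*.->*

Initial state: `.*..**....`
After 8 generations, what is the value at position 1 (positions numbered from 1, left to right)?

****..****
.**.**.**.
*........*
**********
.********.
*.******.*
*..****..*
***.**.***
position 1 holds *

*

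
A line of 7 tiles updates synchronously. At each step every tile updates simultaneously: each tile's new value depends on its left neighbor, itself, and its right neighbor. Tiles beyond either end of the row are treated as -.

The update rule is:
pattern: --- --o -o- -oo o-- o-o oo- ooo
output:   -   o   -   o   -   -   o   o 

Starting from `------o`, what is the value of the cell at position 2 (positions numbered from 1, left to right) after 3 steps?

step 1: -----o-
step 2: ----o--
step 3: ---o---
position 2 holds -

-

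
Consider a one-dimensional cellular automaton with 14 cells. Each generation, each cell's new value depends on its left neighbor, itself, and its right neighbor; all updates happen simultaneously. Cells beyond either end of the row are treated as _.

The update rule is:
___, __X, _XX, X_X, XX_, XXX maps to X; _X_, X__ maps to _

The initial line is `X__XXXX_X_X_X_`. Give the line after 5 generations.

__XXXXXX_X_X__
XXXXXXXXX_X__X
XXXXXXXXXX__X_
XXXXXXXXXX_X__
XXXXXXXXXXX__X

XXXXXXXXXXX__X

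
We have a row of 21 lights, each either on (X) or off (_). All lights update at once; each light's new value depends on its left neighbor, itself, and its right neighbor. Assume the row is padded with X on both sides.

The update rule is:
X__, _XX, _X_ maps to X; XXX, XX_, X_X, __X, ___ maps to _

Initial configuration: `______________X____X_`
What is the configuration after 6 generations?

X_____________XX___X_
_X____________X_X__X_
_XX___________X_XX_X_
_X_X__________X_X__X_
_X_XX_________X_XX_X_
_X_X_X________X_X__X_

_X_X_X________X_X__X_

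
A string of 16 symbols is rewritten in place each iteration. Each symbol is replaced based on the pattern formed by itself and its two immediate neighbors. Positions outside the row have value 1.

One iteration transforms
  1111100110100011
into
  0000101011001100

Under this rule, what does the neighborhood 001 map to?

1

At position 6 the neighborhood is 001; the next row has 1 there.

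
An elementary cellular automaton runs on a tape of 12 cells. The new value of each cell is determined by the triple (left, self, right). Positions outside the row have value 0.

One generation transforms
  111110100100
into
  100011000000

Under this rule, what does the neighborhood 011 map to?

1

At position 0 the neighborhood is 011; the next row has 1 there.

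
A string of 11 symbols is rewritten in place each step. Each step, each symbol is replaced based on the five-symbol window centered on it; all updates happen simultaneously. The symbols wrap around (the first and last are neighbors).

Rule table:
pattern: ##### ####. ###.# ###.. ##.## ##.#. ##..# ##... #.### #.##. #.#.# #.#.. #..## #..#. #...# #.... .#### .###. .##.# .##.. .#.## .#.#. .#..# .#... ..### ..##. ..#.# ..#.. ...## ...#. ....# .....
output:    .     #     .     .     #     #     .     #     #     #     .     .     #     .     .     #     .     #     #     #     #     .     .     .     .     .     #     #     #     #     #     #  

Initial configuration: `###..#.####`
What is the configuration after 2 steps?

##..#.#.###

step 1: .#...###...
step 2: ##..#.#.###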